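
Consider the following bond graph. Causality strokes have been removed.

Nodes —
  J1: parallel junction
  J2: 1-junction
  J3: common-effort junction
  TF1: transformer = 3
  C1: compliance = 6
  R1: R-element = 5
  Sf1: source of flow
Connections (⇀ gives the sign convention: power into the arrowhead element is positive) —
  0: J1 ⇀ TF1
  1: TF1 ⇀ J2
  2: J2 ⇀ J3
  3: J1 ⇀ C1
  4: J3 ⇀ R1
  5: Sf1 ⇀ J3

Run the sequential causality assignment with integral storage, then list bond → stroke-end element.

bond 5 stroke→Sf1  (source Sf1 imposes f)
bond 3 stroke→J1  (prefer integral on C1)
bond 0 stroke→TF1  (0-jn J1 has e-setter on 3)
bond 1 stroke→J2  (through TF1, causality passes straight; one stroke at TF1)
bond 2 stroke→J3  (J2: last free bond brings flow in)
bond 4 stroke→R1  (common-e at J3 fixed by 2)

#0 stroke at TF1
#1 stroke at J2
#2 stroke at J3
#3 stroke at J1
#4 stroke at R1
#5 stroke at Sf1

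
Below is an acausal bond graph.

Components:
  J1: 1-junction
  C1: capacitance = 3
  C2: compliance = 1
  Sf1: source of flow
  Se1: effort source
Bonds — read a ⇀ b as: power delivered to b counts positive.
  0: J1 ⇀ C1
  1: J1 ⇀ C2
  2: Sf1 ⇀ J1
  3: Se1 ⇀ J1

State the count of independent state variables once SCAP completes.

2  (C1, C2 all integral)

β2 |Sf1  (source Sf1 imposes f)
β3 |J1  (source Se1 imposes e)
β0 |J1  (common-f at J1 fixed by 2)
β1 |J1  (1-jn J1 has f-setter on 2)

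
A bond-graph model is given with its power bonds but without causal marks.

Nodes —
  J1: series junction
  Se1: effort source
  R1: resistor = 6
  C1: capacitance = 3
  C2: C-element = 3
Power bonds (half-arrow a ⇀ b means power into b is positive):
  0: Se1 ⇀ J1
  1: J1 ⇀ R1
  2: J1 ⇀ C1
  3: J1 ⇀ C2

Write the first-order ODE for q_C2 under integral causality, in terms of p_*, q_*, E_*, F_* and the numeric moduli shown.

b0 |J1  (Se1 fixes effort; stroke away)
b2 |J1  (prefer integral on C1)
b3 |J1  (C2: C, integral causality)
b1 |R1  (only one flow-in slot at J1)

dq_C2/dt = E_Se1/6 - q_C1/18 - q_C2/18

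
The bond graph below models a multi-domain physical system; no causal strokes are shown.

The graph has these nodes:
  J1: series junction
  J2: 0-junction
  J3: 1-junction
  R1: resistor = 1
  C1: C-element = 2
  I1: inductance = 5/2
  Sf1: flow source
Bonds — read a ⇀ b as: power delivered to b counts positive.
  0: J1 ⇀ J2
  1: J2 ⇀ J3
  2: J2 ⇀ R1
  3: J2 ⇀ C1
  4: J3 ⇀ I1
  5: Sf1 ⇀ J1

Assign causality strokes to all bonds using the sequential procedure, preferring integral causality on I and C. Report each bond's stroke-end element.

b5 stroke→Sf1  (Sf1: flow source, stroke at near end)
b0 stroke→J1  (1-jn J1 has f-setter on 5)
b3 stroke→J2  (C1: C, integral causality)
b1 stroke→J3  (0-jn J2 has e-setter on 3)
b2 stroke→R1  (common-e at J2 fixed by 3)
b4 stroke→I1  (only one flow-in slot at J3)

β0 |J1
β1 |J3
β2 |R1
β3 |J2
β4 |I1
β5 |Sf1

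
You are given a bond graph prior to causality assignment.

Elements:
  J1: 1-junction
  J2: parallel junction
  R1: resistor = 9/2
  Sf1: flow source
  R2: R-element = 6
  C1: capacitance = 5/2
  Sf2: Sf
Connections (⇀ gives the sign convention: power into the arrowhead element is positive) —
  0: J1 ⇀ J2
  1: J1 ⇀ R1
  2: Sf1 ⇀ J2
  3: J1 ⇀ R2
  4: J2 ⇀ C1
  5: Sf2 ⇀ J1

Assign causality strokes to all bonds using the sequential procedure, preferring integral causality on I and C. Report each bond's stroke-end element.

#0 |J1
#1 |J1
#2 |Sf1
#3 |J1
#4 |J2
#5 |Sf2

#2 stroke at Sf1  (Sf1: flow source, stroke at near end)
#5 stroke at Sf2  (Sf2 (Sf) sets flow on bond)
#0 stroke at J1  (J1 flow already set via bond 5)
#1 stroke at J1  (1-jn J1 has f-setter on 5)
#3 stroke at J1  (J1: bond 5 brought flow, rest push out)
#4 stroke at J2  (J2: last free bond brings effort in)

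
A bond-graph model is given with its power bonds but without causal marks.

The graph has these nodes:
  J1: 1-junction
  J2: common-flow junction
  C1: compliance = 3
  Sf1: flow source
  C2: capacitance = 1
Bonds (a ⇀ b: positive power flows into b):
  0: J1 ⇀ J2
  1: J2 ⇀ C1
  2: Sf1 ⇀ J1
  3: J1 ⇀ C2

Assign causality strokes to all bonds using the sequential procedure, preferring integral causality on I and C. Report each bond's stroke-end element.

bond 0 |J1
bond 1 |J2
bond 2 |Sf1
bond 3 |J1

β2 stroke at Sf1  (Sf1 fixes flow; stroke at Sf1)
β0 stroke at J1  (J1: bond 2 brought flow, rest push out)
β3 stroke at J1  (common-f at J1 fixed by 2)
β1 stroke at J2  (common-f at J2 fixed by 0)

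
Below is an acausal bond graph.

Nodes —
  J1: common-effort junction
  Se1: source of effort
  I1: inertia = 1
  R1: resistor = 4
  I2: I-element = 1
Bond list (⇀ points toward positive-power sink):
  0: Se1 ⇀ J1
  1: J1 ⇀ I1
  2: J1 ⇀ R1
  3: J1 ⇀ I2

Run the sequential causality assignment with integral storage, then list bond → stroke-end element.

bond 0 stroke at J1
bond 1 stroke at I1
bond 2 stroke at R1
bond 3 stroke at I2

β0 |J1  (Se1 fixes effort; stroke away)
β1 |I1  (J1 effort already set via bond 0)
β2 |R1  (J1: bond 0 brought effort, rest push out)
β3 |I2  (J1: bond 0 brought effort, rest push out)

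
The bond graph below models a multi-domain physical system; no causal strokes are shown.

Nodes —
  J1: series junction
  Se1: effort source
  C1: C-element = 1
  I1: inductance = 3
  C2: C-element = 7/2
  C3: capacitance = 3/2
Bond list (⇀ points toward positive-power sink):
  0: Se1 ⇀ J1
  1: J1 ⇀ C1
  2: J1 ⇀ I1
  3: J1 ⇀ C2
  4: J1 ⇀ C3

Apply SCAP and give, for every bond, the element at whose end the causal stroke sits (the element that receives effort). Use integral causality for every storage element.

#0 |J1  (Se1 (Se) sets effort on bond)
#1 |J1  (C1 outputs effort q/C1)
#2 |I1  (I1 outputs flow p/I1)
#3 |J1  (J1 flow already set via bond 2)
#4 |J1  (common-f at J1 fixed by 2)

bond 0 |J1
bond 1 |J1
bond 2 |I1
bond 3 |J1
bond 4 |J1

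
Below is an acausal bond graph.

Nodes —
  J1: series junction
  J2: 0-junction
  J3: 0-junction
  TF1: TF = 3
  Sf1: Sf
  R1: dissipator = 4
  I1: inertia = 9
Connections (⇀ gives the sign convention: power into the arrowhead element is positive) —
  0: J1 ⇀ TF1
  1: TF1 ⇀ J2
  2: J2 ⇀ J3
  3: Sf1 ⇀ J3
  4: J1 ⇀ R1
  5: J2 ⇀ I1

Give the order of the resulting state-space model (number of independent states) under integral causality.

1  (I1 all integral)

b3 stroke at Sf1  (Sf1: flow source, stroke at near end)
b2 stroke at J3  (J3 needs exactly one e-in)
b5 stroke at I1  (prefer integral on I1)
b1 stroke at J2  (only one effort-in slot at J2)
b0 stroke at TF1  (through TF1, causality passes straight; one stroke at TF1)
b4 stroke at J1  (common-f at J1 fixed by 0)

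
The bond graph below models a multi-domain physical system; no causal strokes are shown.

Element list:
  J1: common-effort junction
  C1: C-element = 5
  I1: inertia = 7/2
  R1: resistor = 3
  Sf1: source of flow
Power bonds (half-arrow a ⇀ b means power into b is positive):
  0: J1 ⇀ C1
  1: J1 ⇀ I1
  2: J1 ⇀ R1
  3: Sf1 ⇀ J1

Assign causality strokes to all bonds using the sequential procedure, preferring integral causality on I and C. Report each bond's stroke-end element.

b0 |J1
b1 |I1
b2 |R1
b3 |Sf1

#3 |Sf1  (Sf1 fixes flow; stroke at Sf1)
#0 |J1  (C1 integral (e out))
#1 |I1  (0-jn J1 has e-setter on 0)
#2 |R1  (J1: bond 0 brought effort, rest push out)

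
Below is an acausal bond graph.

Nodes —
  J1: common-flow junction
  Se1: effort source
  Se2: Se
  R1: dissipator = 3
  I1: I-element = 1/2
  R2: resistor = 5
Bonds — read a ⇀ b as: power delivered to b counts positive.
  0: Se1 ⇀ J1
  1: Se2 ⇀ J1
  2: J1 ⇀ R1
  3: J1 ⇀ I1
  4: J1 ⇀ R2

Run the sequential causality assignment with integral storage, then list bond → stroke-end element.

β0 stroke→J1
β1 stroke→J1
β2 stroke→J1
β3 stroke→I1
β4 stroke→J1

β0 |J1  (Se1 fixes effort; stroke away)
β1 |J1  (Se2 fixes effort; stroke away)
β3 |I1  (I1 outputs flow p/I1)
β2 |J1  (common-f at J1 fixed by 3)
β4 |J1  (common-f at J1 fixed by 3)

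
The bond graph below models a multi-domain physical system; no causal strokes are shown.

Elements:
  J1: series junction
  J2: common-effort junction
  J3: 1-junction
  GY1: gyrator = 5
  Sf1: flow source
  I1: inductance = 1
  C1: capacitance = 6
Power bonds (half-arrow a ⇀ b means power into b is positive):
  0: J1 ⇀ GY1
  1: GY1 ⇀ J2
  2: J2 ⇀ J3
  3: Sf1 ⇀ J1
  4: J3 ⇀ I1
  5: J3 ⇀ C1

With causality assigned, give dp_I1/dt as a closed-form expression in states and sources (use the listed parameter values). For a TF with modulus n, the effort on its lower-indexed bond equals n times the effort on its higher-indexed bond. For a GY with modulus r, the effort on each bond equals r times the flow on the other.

dp_I1/dt = 5*F_Sf1 - q_C1/6

β3 →Sf1  (source Sf1 imposes f)
β0 →J1  (1-jn J1 has f-setter on 3)
β1 →J2  (through GY1, causality inverts; strokes same side of GY1)
β2 →J3  (0-jn J2 has e-setter on 1)
β4 →I1  (I1 outputs flow p/I1)
β5 →J3  (J3: bond 4 brought flow, rest push out)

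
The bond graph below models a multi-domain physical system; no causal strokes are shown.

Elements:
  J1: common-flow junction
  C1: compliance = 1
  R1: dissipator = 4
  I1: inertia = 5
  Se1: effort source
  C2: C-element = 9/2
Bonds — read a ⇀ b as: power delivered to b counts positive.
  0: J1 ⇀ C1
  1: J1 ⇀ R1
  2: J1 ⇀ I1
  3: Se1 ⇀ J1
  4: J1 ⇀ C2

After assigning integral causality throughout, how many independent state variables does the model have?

3  (C1, C2, I1 all integral)

#3 stroke at J1  (Se1: effort source, stroke at far end)
#0 stroke at J1  (C1 integral (e out))
#2 stroke at I1  (prefer integral on I1)
#1 stroke at J1  (common-f at J1 fixed by 2)
#4 stroke at J1  (common-f at J1 fixed by 2)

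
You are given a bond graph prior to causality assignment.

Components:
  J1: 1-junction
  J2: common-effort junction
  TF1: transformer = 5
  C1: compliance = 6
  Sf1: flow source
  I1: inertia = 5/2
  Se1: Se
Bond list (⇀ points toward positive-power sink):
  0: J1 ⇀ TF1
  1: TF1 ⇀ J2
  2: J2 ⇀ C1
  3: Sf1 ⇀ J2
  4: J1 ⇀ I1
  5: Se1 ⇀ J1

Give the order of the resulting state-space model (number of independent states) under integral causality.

2  (C1, I1 all integral)

bond 3 stroke→Sf1  (Sf1 (Sf) sets flow on bond)
bond 5 stroke→J1  (Se1 (Se) sets effort on bond)
bond 2 stroke→J2  (prefer integral on C1)
bond 1 stroke→TF1  (J2: bond 2 brought effort, rest push out)
bond 0 stroke→J1  (TF TF1: opposite of bond 1)
bond 4 stroke→I1  (only one flow-in slot at J1)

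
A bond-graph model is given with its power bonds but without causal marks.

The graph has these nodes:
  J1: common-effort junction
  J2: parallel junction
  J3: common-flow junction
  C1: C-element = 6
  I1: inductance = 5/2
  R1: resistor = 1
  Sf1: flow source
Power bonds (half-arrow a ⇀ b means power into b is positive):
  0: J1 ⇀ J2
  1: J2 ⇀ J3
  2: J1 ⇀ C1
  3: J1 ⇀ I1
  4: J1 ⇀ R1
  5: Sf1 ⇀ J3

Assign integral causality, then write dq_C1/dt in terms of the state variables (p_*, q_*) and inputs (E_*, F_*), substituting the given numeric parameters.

b5 →Sf1  (Sf1 (Sf) sets flow on bond)
b1 →J3  (common-f at J3 fixed by 5)
b0 →J2  (closing 0-jn rule on J2)
b2 →J1  (C1 outputs effort q/C1)
b3 →I1  (common-e at J1 fixed by 2)
b4 →R1  (J1: bond 2 brought effort, rest push out)

dq_C1/dt = -F_Sf1 - 2*p_I1/5 - q_C1/6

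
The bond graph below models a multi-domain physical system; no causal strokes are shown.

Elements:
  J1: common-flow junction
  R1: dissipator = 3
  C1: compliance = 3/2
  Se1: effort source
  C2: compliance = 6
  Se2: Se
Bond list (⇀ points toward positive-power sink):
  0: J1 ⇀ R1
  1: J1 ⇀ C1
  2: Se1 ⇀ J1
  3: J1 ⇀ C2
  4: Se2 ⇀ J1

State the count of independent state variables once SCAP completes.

β2 |J1  (source Se1 imposes e)
β4 |J1  (Se2 (Se) sets effort on bond)
β1 |J1  (C1: C, integral causality)
β3 |J1  (C2: C, integral causality)
β0 |R1  (closing 1-jn rule on J1)

2  (C1, C2 all integral)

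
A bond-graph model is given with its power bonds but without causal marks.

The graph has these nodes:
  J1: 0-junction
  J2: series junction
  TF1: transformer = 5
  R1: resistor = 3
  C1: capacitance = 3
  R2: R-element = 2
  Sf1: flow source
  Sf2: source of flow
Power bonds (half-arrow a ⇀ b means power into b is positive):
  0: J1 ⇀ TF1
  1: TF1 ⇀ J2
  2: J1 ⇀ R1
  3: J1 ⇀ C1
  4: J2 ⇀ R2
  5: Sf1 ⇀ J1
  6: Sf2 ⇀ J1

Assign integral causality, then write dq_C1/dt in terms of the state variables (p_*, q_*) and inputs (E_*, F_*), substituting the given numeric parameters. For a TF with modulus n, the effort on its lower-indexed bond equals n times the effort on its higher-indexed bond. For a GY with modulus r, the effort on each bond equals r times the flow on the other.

#5 stroke→Sf1  (Sf1: flow source, stroke at near end)
#6 stroke→Sf2  (Sf2 (Sf) sets flow on bond)
#3 stroke→J1  (C1 integral (e out))
#0 stroke→TF1  (J1 effort already set via bond 3)
#2 stroke→R1  (J1: bond 3 brought effort, rest push out)
#1 stroke→J2  (TF TF1: opposite of bond 0)
#4 stroke→R2  (closing 1-jn rule on J2)

dq_C1/dt = F_Sf1 + F_Sf2 - 53*q_C1/450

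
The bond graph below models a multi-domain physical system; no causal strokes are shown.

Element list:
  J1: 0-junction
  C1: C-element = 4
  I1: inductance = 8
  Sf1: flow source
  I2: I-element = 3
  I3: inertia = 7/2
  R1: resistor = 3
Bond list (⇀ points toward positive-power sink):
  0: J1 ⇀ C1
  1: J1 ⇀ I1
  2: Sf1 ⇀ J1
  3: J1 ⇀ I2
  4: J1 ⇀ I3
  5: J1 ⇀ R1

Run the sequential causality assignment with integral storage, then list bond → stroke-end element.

β0 →J1
β1 →I1
β2 →Sf1
β3 →I2
β4 →I3
β5 →R1

#2 |Sf1  (Sf1 fixes flow; stroke at Sf1)
#0 |J1  (prefer integral on C1)
#1 |I1  (common-e at J1 fixed by 0)
#3 |I2  (J1: bond 0 brought effort, rest push out)
#4 |I3  (J1 effort already set via bond 0)
#5 |R1  (J1: bond 0 brought effort, rest push out)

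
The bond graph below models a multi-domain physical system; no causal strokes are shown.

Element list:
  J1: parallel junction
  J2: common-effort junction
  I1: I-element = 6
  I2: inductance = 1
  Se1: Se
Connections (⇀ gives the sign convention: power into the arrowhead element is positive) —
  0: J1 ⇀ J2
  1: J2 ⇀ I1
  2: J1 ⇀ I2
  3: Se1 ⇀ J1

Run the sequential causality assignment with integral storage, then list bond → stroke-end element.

b3 stroke at J1  (source Se1 imposes e)
b0 stroke at J2  (J1 effort already set via bond 3)
b2 stroke at I2  (0-jn J1 has e-setter on 3)
b1 stroke at I1  (J2 effort already set via bond 0)

b0 stroke at J2
b1 stroke at I1
b2 stroke at I2
b3 stroke at J1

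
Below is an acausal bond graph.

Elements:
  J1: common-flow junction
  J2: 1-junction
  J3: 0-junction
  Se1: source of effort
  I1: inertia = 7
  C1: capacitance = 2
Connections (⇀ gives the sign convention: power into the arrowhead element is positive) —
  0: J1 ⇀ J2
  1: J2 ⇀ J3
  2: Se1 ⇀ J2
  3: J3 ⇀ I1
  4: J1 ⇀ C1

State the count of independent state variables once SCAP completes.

#2 stroke→J2  (Se1 (Se) sets effort on bond)
#3 stroke→I1  (prefer integral on I1)
#1 stroke→J3  (only one effort-in slot at J3)
#0 stroke→J2  (J2: bond 1 brought flow, rest push out)
#4 stroke→J1  (common-f at J1 fixed by 0)

2  (C1, I1 all integral)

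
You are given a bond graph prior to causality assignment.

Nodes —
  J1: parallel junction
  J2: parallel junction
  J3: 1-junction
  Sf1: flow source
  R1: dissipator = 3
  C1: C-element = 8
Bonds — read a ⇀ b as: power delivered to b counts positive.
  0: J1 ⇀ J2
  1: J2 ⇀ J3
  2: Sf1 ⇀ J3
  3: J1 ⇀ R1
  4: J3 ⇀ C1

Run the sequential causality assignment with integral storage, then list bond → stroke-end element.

#0 →J2
#1 →J3
#2 →Sf1
#3 →J1
#4 →J3

#2 →Sf1  (Sf1 (Sf) sets flow on bond)
#1 →J3  (1-jn J3 has f-setter on 2)
#4 →J3  (J3: bond 2 brought flow, rest push out)
#0 →J2  (J2: last free bond brings effort in)
#3 →J1  (J1: last free bond brings effort in)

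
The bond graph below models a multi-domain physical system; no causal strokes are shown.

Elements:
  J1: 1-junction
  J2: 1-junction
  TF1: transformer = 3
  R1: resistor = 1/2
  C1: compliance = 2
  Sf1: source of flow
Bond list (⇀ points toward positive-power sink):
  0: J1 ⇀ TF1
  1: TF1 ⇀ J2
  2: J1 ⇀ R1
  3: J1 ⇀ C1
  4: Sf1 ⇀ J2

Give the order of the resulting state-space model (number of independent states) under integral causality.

1  (C1 all integral)

b4 |Sf1  (source Sf1 imposes f)
b1 |J2  (J2: bond 4 brought flow, rest push out)
b0 |TF1  (TF1 one-in-one-out from 1)
b2 |J1  (J1: bond 0 brought flow, rest push out)
b3 |J1  (common-f at J1 fixed by 0)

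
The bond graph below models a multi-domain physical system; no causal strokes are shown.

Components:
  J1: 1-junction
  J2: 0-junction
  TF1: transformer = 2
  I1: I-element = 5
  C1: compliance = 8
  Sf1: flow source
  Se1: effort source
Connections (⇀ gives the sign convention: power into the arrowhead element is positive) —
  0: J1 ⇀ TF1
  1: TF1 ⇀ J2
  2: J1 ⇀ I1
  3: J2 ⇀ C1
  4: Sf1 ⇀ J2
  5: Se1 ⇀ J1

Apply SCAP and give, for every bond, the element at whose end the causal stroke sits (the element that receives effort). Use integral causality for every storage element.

bond 4 stroke→Sf1  (Sf1 fixes flow; stroke at Sf1)
bond 5 stroke→J1  (source Se1 imposes e)
bond 2 stroke→I1  (I1: I, integral causality)
bond 0 stroke→J1  (1-jn J1 has f-setter on 2)
bond 1 stroke→TF1  (TF1 one-in-one-out from 0)
bond 3 stroke→J2  (closing 0-jn rule on J2)

β0 stroke→J1
β1 stroke→TF1
β2 stroke→I1
β3 stroke→J2
β4 stroke→Sf1
β5 stroke→J1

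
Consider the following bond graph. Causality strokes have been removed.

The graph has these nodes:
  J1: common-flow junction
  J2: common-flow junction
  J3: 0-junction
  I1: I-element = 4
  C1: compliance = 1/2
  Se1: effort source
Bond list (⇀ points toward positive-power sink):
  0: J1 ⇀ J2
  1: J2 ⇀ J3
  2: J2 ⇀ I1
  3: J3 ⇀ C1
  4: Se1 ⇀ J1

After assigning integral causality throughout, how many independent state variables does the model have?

2  (C1, I1 all integral)

b4 →J1  (source Se1 imposes e)
b0 →J2  (only one flow-in slot at J1)
b2 →I1  (I1 integral (f out))
b1 →J2  (J2 flow already set via bond 2)
b3 →J3  (only one effort-in slot at J3)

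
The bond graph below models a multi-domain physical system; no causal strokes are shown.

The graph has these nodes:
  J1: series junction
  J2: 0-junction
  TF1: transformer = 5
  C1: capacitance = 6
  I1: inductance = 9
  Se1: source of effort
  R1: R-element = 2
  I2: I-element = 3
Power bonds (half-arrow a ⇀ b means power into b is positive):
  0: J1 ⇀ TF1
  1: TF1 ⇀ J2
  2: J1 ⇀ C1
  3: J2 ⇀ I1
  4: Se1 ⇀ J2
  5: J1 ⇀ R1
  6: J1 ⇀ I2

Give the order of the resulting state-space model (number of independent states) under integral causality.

#4 stroke at J2  (source Se1 imposes e)
#1 stroke at TF1  (J2: bond 4 brought effort, rest push out)
#3 stroke at I1  (J2 effort already set via bond 4)
#0 stroke at J1  (TF TF1: opposite of bond 1)
#2 stroke at J1  (C1 outputs effort q/C1)
#6 stroke at I2  (I2 integral (f out))
#5 stroke at J1  (common-f at J1 fixed by 6)

3  (C1, I1, I2 all integral)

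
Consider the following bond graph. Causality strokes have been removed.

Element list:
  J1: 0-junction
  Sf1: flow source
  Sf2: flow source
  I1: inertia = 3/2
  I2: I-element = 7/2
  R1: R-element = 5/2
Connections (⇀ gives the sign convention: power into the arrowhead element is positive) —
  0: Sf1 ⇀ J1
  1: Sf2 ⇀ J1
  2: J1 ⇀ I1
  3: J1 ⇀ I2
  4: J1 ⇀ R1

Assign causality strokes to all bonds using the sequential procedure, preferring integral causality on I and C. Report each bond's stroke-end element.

#0 →Sf1
#1 →Sf2
#2 →I1
#3 →I2
#4 →J1

#0 stroke→Sf1  (Sf1 fixes flow; stroke at Sf1)
#1 stroke→Sf2  (Sf2: flow source, stroke at near end)
#2 stroke→I1  (I1: I, integral causality)
#3 stroke→I2  (I2 outputs flow p/I2)
#4 stroke→J1  (J1: last free bond brings effort in)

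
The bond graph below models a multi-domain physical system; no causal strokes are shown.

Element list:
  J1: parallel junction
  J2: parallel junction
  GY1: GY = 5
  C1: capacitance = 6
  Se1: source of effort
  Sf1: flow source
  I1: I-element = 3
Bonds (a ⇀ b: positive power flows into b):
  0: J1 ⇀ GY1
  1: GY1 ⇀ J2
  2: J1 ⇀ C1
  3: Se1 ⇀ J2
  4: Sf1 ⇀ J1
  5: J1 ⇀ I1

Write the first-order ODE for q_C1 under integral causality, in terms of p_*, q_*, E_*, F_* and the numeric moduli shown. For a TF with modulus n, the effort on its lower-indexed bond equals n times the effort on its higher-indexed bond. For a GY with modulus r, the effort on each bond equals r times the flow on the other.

dq_C1/dt = -E_Se1/5 + F_Sf1 - p_I1/3

β3 |J2  (Se1 (Se) sets effort on bond)
β4 |Sf1  (Sf1: flow source, stroke at near end)
β1 |GY1  (0-jn J2 has e-setter on 3)
β0 |GY1  (GY GY1: same side as bond 1)
β2 |J1  (prefer integral on C1)
β5 |I1  (0-jn J1 has e-setter on 2)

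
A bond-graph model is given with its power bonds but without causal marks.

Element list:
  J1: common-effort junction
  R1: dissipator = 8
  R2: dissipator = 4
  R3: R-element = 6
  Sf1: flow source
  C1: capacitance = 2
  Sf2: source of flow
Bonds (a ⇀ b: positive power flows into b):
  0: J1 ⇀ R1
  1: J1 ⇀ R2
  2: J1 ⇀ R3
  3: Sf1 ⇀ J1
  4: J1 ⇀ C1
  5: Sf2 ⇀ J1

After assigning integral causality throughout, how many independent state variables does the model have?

b3 stroke→Sf1  (source Sf1 imposes f)
b5 stroke→Sf2  (Sf2 (Sf) sets flow on bond)
b4 stroke→J1  (C1: C, integral causality)
b0 stroke→R1  (J1: bond 4 brought effort, rest push out)
b1 stroke→R2  (J1 effort already set via bond 4)
b2 stroke→R3  (J1: bond 4 brought effort, rest push out)

1  (C1 all integral)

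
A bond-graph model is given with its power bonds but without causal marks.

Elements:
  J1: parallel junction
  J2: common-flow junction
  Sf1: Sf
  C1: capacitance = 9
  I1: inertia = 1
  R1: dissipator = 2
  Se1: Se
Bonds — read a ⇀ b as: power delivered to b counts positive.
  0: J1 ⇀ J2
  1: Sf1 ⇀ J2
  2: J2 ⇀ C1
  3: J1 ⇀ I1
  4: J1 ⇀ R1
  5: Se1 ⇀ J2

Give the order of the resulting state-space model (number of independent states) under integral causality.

2  (C1, I1 all integral)

b1 →Sf1  (Sf1 fixes flow; stroke at Sf1)
b5 →J2  (Se1 fixes effort; stroke away)
b0 →J2  (common-f at J2 fixed by 1)
b2 →J2  (J2 flow already set via bond 1)
b3 →I1  (I1 integral (f out))
b4 →J1  (closing 0-jn rule on J1)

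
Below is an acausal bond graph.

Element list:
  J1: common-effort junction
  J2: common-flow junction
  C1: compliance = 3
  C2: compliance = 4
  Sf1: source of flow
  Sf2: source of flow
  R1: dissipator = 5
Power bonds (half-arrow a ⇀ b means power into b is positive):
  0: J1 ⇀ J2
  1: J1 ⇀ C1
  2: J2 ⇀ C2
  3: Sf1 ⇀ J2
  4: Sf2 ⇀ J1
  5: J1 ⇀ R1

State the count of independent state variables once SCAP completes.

b3 |Sf1  (Sf1 fixes flow; stroke at Sf1)
b4 |Sf2  (Sf2: flow source, stroke at near end)
b0 |J2  (J2 flow already set via bond 3)
b2 |J2  (common-f at J2 fixed by 3)
b1 |J1  (C1: C, integral causality)
b5 |R1  (J1: bond 1 brought effort, rest push out)

2  (C1, C2 all integral)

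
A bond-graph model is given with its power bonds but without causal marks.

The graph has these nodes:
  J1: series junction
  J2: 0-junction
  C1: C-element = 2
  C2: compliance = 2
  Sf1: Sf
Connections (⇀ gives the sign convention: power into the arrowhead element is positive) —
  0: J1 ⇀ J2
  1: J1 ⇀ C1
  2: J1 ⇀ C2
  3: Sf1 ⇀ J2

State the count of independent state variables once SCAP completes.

2  (C1, C2 all integral)

#3 stroke at Sf1  (Sf1: flow source, stroke at near end)
#0 stroke at J2  (only one effort-in slot at J2)
#1 stroke at J1  (common-f at J1 fixed by 0)
#2 stroke at J1  (1-jn J1 has f-setter on 0)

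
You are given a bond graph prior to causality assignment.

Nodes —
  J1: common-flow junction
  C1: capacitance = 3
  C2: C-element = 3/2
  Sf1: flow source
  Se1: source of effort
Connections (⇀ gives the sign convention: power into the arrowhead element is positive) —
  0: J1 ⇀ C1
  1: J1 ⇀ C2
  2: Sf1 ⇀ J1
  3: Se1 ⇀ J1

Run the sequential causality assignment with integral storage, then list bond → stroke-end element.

b0 stroke→J1
b1 stroke→J1
b2 stroke→Sf1
b3 stroke→J1

β2 stroke→Sf1  (Sf1 fixes flow; stroke at Sf1)
β3 stroke→J1  (Se1: effort source, stroke at far end)
β0 stroke→J1  (1-jn J1 has f-setter on 2)
β1 stroke→J1  (common-f at J1 fixed by 2)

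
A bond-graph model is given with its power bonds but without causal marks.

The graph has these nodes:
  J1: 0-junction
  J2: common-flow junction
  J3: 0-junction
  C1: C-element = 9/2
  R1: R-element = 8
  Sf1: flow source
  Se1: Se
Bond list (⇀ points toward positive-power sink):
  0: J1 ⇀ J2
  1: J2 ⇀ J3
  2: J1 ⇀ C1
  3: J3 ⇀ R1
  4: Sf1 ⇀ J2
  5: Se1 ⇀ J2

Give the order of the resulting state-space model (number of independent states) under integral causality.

1  (C1 all integral)

#4 |Sf1  (Sf1 fixes flow; stroke at Sf1)
#5 |J2  (Se1: effort source, stroke at far end)
#0 |J2  (J2 flow already set via bond 4)
#1 |J2  (1-jn J2 has f-setter on 4)
#3 |J3  (closing 0-jn rule on J3)
#2 |J1  (closing 0-jn rule on J1)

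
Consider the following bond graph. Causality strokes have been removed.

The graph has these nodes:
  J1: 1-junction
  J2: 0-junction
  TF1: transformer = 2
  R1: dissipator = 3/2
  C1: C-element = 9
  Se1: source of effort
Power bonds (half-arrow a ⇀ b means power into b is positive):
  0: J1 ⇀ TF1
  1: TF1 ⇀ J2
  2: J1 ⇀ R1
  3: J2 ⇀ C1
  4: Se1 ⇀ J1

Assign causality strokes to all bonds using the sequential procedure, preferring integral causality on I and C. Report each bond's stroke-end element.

bond 0 →J1
bond 1 →TF1
bond 2 →R1
bond 3 →J2
bond 4 →J1

bond 4 →J1  (source Se1 imposes e)
bond 3 →J2  (C1: C, integral causality)
bond 1 →TF1  (common-e at J2 fixed by 3)
bond 0 →J1  (TF1 one-in-one-out from 1)
bond 2 →R1  (J1 needs exactly one f-in)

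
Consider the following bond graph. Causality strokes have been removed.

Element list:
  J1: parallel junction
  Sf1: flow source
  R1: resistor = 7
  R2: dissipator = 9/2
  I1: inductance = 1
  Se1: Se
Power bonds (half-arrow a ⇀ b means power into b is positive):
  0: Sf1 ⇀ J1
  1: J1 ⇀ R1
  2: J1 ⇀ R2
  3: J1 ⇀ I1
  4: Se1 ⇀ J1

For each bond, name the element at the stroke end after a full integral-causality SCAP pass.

β0 →Sf1  (source Sf1 imposes f)
β4 →J1  (source Se1 imposes e)
β1 →R1  (0-jn J1 has e-setter on 4)
β2 →R2  (J1: bond 4 brought effort, rest push out)
β3 →I1  (common-e at J1 fixed by 4)

#0 stroke at Sf1
#1 stroke at R1
#2 stroke at R2
#3 stroke at I1
#4 stroke at J1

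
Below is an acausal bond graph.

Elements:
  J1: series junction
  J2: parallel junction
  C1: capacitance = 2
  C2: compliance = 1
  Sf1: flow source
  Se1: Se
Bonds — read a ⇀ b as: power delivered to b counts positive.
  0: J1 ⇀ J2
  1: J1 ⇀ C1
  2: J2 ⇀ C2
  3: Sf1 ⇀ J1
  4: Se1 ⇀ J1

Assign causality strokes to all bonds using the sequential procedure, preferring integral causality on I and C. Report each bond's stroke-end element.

b0 stroke at J1
b1 stroke at J1
b2 stroke at J2
b3 stroke at Sf1
b4 stroke at J1

bond 3 →Sf1  (Sf1: flow source, stroke at near end)
bond 4 →J1  (source Se1 imposes e)
bond 0 →J1  (1-jn J1 has f-setter on 3)
bond 1 →J1  (common-f at J1 fixed by 3)
bond 2 →J2  (J2 needs exactly one e-in)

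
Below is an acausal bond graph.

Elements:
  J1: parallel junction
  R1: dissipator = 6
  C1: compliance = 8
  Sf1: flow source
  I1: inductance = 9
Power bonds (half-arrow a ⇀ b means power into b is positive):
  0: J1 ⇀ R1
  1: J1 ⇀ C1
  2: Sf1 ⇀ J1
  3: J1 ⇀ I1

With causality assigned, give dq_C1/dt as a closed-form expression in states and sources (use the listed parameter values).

β2 stroke→Sf1  (Sf1 (Sf) sets flow on bond)
β1 stroke→J1  (C1: C, integral causality)
β0 stroke→R1  (0-jn J1 has e-setter on 1)
β3 stroke→I1  (J1 effort already set via bond 1)

dq_C1/dt = F_Sf1 - p_I1/9 - q_C1/48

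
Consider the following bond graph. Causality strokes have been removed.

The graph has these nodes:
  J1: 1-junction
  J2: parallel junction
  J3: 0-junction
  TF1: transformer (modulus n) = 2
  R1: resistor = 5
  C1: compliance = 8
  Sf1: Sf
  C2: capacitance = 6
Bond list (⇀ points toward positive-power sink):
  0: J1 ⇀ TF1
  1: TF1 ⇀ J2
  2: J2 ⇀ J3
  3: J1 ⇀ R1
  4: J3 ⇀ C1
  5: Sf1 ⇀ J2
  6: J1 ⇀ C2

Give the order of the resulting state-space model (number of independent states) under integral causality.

2  (C1, C2 all integral)

#5 stroke at Sf1  (Sf1 (Sf) sets flow on bond)
#4 stroke at J3  (C1 integral (e out))
#2 stroke at J2  (0-jn J3 has e-setter on 4)
#1 stroke at TF1  (common-e at J2 fixed by 2)
#0 stroke at J1  (TF1: transformer flips bond 1)
#6 stroke at J1  (C2: C, integral causality)
#3 stroke at R1  (J1: last free bond brings flow in)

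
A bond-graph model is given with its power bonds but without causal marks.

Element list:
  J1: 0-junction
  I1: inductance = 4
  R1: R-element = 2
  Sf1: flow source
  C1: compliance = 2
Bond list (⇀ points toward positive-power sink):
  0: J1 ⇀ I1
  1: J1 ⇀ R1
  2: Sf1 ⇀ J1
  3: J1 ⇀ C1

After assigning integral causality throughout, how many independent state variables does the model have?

b2 stroke→Sf1  (Sf1 fixes flow; stroke at Sf1)
b0 stroke→I1  (I1 outputs flow p/I1)
b3 stroke→J1  (prefer integral on C1)
b1 stroke→R1  (common-e at J1 fixed by 3)

2  (C1, I1 all integral)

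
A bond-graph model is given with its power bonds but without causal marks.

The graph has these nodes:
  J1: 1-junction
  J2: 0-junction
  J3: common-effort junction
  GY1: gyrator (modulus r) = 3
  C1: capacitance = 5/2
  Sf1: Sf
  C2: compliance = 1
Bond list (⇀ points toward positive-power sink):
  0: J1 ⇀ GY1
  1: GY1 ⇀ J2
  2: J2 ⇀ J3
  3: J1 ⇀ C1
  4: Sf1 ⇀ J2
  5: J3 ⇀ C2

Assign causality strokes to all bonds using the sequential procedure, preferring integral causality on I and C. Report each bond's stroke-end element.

b4 |Sf1  (Sf1 (Sf) sets flow on bond)
b3 |J1  (C1 integral (e out))
b0 |GY1  (closing 1-jn rule on J1)
b1 |GY1  (GY1 both-in/both-out from 0)
b2 |J2  (J2: last free bond brings effort in)
b5 |J3  (J3: last free bond brings effort in)

b0 stroke→GY1
b1 stroke→GY1
b2 stroke→J2
b3 stroke→J1
b4 stroke→Sf1
b5 stroke→J3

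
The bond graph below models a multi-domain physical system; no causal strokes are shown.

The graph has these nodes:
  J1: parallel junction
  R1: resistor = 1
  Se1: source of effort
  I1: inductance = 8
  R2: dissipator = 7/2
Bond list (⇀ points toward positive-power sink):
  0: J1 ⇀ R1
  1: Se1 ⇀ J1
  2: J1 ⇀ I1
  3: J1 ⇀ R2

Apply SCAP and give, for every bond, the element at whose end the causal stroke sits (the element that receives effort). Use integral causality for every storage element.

bond 0 stroke at R1
bond 1 stroke at J1
bond 2 stroke at I1
bond 3 stroke at R2

#1 →J1  (Se1 fixes effort; stroke away)
#0 →R1  (J1 effort already set via bond 1)
#2 →I1  (J1 effort already set via bond 1)
#3 →R2  (J1 effort already set via bond 1)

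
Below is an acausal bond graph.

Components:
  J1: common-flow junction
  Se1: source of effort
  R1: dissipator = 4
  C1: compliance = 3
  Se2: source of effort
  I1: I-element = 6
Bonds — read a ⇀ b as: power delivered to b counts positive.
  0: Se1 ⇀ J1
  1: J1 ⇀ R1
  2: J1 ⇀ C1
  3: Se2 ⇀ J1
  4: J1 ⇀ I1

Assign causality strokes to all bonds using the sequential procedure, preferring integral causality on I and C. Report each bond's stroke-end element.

β0 stroke→J1  (source Se1 imposes e)
β3 stroke→J1  (source Se2 imposes e)
β2 stroke→J1  (C1: C, integral causality)
β4 stroke→I1  (I1: I, integral causality)
β1 stroke→J1  (J1: bond 4 brought flow, rest push out)

#0 stroke at J1
#1 stroke at J1
#2 stroke at J1
#3 stroke at J1
#4 stroke at I1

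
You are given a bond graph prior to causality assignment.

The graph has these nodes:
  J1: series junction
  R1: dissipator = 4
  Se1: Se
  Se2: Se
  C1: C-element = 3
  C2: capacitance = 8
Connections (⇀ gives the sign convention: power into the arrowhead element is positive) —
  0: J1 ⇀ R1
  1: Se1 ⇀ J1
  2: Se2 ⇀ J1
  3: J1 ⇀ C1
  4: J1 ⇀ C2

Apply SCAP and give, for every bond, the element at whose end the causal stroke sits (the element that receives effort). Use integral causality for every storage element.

β1 →J1  (Se1 fixes effort; stroke away)
β2 →J1  (Se2 fixes effort; stroke away)
β3 →J1  (C1 outputs effort q/C1)
β4 →J1  (C2: C, integral causality)
β0 →R1  (only one flow-in slot at J1)

bond 0 stroke at R1
bond 1 stroke at J1
bond 2 stroke at J1
bond 3 stroke at J1
bond 4 stroke at J1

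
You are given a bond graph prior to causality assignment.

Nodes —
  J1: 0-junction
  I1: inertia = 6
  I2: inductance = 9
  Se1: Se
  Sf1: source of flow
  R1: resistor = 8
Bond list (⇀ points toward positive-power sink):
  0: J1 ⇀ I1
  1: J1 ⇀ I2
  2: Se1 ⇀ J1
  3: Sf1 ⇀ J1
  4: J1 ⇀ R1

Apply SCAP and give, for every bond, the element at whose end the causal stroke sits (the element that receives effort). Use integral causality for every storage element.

#2 |J1  (source Se1 imposes e)
#3 |Sf1  (Sf1 fixes flow; stroke at Sf1)
#0 |I1  (0-jn J1 has e-setter on 2)
#1 |I2  (0-jn J1 has e-setter on 2)
#4 |R1  (0-jn J1 has e-setter on 2)

b0 →I1
b1 →I2
b2 →J1
b3 →Sf1
b4 →R1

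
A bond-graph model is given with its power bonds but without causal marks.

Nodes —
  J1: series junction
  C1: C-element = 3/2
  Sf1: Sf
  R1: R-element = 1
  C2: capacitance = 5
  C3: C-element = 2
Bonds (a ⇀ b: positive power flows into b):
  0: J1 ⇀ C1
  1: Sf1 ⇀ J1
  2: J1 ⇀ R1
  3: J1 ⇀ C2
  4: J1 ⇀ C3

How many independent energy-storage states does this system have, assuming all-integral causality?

β1 stroke→Sf1  (Sf1: flow source, stroke at near end)
β0 stroke→J1  (J1: bond 1 brought flow, rest push out)
β2 stroke→J1  (J1: bond 1 brought flow, rest push out)
β3 stroke→J1  (J1 flow already set via bond 1)
β4 stroke→J1  (J1 flow already set via bond 1)

3  (C1, C2, C3 all integral)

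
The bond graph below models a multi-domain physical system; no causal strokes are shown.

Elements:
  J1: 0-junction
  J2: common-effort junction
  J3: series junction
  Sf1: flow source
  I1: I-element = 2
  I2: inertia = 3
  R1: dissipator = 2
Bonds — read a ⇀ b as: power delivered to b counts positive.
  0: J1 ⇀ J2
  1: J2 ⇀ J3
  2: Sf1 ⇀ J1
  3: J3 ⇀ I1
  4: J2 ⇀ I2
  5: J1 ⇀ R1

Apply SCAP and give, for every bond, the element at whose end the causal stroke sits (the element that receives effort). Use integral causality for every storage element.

bond 2 stroke at Sf1  (Sf1 (Sf) sets flow on bond)
bond 3 stroke at I1  (I1: I, integral causality)
bond 1 stroke at J3  (common-f at J3 fixed by 3)
bond 4 stroke at I2  (prefer integral on I2)
bond 0 stroke at J2  (only one effort-in slot at J2)
bond 5 stroke at J1  (closing 0-jn rule on J1)

β0 stroke→J2
β1 stroke→J3
β2 stroke→Sf1
β3 stroke→I1
β4 stroke→I2
β5 stroke→J1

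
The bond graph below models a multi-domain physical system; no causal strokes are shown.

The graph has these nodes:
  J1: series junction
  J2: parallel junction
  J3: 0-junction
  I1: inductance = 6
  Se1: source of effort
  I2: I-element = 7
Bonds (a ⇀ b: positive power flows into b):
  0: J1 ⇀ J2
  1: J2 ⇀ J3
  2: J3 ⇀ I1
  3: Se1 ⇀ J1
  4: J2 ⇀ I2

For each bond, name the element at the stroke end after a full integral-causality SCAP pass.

β3 stroke at J1  (Se1 (Se) sets effort on bond)
β0 stroke at J2  (closing 1-jn rule on J1)
β1 stroke at J3  (J2 effort already set via bond 0)
β4 stroke at I2  (common-e at J2 fixed by 0)
β2 stroke at I1  (common-e at J3 fixed by 1)

#0 stroke at J2
#1 stroke at J3
#2 stroke at I1
#3 stroke at J1
#4 stroke at I2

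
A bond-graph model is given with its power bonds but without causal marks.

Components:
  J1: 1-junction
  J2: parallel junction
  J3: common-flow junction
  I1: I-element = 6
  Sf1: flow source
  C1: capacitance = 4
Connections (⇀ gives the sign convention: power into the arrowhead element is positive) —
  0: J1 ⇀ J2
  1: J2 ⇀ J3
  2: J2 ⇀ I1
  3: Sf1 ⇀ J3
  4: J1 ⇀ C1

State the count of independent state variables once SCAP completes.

2  (C1, I1 all integral)

bond 3 stroke at Sf1  (Sf1 fixes flow; stroke at Sf1)
bond 1 stroke at J3  (common-f at J3 fixed by 3)
bond 2 stroke at I1  (I1: I, integral causality)
bond 0 stroke at J2  (only one effort-in slot at J2)
bond 4 stroke at J1  (J1 flow already set via bond 0)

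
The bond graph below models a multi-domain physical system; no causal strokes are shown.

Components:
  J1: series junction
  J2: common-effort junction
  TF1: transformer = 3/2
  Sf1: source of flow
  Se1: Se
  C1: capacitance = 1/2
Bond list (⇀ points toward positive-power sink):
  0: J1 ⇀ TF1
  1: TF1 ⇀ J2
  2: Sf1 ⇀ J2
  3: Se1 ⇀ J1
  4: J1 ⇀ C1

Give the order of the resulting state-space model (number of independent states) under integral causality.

1  (C1 all integral)

β2 stroke at Sf1  (Sf1 fixes flow; stroke at Sf1)
β3 stroke at J1  (Se1 (Se) sets effort on bond)
β1 stroke at J2  (closing 0-jn rule on J2)
β0 stroke at TF1  (TF1: transformer flips bond 1)
β4 stroke at J1  (J1: bond 0 brought flow, rest push out)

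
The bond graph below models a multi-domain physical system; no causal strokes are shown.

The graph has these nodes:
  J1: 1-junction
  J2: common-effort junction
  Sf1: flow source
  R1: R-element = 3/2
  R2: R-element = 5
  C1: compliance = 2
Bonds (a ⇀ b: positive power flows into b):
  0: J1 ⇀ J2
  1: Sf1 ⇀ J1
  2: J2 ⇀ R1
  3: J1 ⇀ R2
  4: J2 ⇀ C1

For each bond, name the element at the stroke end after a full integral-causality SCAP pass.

β0 |J1
β1 |Sf1
β2 |R1
β3 |J1
β4 |J2

β1 |Sf1  (Sf1 fixes flow; stroke at Sf1)
β0 |J1  (common-f at J1 fixed by 1)
β3 |J1  (1-jn J1 has f-setter on 1)
β4 |J2  (C1 outputs effort q/C1)
β2 |R1  (J2 effort already set via bond 4)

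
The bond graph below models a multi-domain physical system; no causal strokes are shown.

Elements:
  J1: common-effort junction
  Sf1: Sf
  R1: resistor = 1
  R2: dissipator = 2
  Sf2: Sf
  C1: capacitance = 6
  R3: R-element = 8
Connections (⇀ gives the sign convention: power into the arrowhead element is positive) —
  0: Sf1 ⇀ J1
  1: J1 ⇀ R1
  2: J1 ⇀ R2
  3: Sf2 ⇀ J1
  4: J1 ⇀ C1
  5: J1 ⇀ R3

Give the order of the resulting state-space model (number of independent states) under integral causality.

bond 0 stroke→Sf1  (Sf1 (Sf) sets flow on bond)
bond 3 stroke→Sf2  (source Sf2 imposes f)
bond 4 stroke→J1  (C1: C, integral causality)
bond 1 stroke→R1  (common-e at J1 fixed by 4)
bond 2 stroke→R2  (common-e at J1 fixed by 4)
bond 5 stroke→R3  (common-e at J1 fixed by 4)

1  (C1 all integral)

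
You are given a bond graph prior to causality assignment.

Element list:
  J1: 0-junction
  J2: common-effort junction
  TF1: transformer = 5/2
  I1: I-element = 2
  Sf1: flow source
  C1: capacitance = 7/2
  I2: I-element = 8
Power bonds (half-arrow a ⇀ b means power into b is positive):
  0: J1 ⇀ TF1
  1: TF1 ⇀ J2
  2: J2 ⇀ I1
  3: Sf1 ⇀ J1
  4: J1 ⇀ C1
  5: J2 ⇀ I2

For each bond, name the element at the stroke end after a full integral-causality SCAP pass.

β0 stroke→TF1
β1 stroke→J2
β2 stroke→I1
β3 stroke→Sf1
β4 stroke→J1
β5 stroke→I2

b3 |Sf1  (Sf1 (Sf) sets flow on bond)
b2 |I1  (I1 outputs flow p/I1)
b4 |J1  (C1 outputs effort q/C1)
b0 |TF1  (J1: bond 4 brought effort, rest push out)
b1 |J2  (through TF1, causality passes straight; one stroke at TF1)
b5 |I2  (J2: bond 1 brought effort, rest push out)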